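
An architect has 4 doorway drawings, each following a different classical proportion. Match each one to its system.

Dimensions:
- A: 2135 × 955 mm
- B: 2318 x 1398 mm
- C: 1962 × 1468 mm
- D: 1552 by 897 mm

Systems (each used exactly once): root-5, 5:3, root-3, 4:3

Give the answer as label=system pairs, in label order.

A=root-5, B=5:3, C=4:3, D=root-3

Ratios: A ≈ 2.236; B ≈ 1.658; C ≈ 1.337; D ≈ 1.730.
Targets: root-5 ≈ 2.236; 5:3 ≈ 1.667; root-3 ≈ 1.732; 4:3 ≈ 1.333.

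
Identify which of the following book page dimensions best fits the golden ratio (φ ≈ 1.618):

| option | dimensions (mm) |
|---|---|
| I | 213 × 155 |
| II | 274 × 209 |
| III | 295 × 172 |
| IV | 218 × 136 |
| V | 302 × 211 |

IV

Target golden ratio ≈ 1.618.
I: 1.374 (Δ0.244)  II: 1.311 (Δ0.307)  III: 1.715 (Δ0.097)  IV: 1.603 (Δ0.015)  V: 1.431 (Δ0.187)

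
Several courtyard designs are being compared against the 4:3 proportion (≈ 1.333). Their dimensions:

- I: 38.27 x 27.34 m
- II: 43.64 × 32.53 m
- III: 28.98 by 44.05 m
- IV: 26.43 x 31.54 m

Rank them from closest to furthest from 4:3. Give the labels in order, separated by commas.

II, I, IV, III

Ratios: I = 38.27 / 27.34 ≈ 1.400; II = 43.64 / 32.53 ≈ 1.342; III = 44.05 / 28.98 ≈ 1.520; IV = 31.54 / 26.43 ≈ 1.193.
|Δ from 1.333|: I 0.067; II 0.009; III 0.187; IV 0.140.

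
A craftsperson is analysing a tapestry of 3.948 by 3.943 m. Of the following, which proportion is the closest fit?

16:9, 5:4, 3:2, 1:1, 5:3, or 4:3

3.948/3.943 ≈ 1.001. Nearest candidates are 1:1 (1.000, off by 0.001) and 5:4 (1.250, off by 0.249).

1:1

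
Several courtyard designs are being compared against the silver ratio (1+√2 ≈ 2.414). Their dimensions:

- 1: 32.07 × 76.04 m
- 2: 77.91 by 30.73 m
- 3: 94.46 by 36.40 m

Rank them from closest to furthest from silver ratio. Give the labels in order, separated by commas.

1, 2, 3

1: 76.04/32.07 ≈ 2.371 → |2.371 − 2.414| = 0.043
2: 77.91/30.73 ≈ 2.535 → |2.535 − 2.414| = 0.121
3: 94.46/36.40 ≈ 2.595 → |2.595 − 2.414| = 0.181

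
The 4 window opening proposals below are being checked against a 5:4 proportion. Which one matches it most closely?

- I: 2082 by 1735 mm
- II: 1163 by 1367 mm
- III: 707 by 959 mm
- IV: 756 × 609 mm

Target 5:4 ≈ 1.250.
I: 1.200 (Δ0.050)  II: 1.175 (Δ0.075)  III: 1.356 (Δ0.106)  IV: 1.241 (Δ0.009)

IV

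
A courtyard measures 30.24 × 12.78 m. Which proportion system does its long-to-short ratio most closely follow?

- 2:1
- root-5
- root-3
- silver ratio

30.24/12.78 ≈ 2.366. Nearest candidates are silver ratio (2.414, off by 0.048) and root-5 (2.236, off by 0.130).

silver ratio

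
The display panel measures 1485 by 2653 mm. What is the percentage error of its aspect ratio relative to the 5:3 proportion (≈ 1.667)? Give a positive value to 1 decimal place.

Ratio = 2653 / 1485 ≈ 1.7865.
Ideal 5:3 ≈ 1.6667. |1.7865 − 1.6667| / 1.6667 ≈ 7.19% → 7.2%.

7.2%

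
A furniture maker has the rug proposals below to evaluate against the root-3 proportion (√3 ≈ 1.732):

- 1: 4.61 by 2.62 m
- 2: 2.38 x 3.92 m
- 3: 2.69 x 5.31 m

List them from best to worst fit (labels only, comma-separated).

1, 2, 3

Ratios: 1 = 4.61 / 2.62 ≈ 1.760; 2 = 3.92 / 2.38 ≈ 1.647; 3 = 5.31 / 2.69 ≈ 1.974.
|Δ from 1.732|: 1 0.028; 2 0.085; 3 0.242.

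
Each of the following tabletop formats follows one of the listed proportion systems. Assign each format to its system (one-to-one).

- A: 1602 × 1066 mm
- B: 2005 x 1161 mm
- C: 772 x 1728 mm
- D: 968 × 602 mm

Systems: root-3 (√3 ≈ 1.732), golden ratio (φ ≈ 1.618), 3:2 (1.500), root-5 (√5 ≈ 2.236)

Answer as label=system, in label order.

A = 1602/1066 ≈ 1.503 → 3:2 (1.500)
B = 2005/1161 ≈ 1.727 → root-3 (1.732)
C = 1728/772 ≈ 2.238 → root-5 (2.236)
D = 968/602 ≈ 1.608 → golden ratio (1.618)

A=3:2, B=root-3, C=root-5, D=golden ratio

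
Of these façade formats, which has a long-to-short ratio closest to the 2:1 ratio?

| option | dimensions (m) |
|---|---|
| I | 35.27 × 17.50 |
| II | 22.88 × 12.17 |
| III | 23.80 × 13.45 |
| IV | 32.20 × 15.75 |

Ratios (long/short): I ≈ 2.015; II ≈ 1.880; III ≈ 1.770; IV ≈ 2.044.
2:1 ≈ 2.000; option I is nearest (Δ 0.015).

I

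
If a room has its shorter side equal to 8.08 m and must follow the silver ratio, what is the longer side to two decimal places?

19.51 m

silver ratio ≈ 2.41421.
Longer side = 8.08 × 2.41421 ≈ 19.5068 → 19.51 m.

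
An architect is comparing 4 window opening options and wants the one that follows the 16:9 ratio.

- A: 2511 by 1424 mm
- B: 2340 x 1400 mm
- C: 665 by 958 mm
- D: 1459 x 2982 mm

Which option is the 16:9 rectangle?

Ratios (long/short): A ≈ 1.763; B ≈ 1.671; C ≈ 1.441; D ≈ 2.044.
16:9 ≈ 1.778; option A is nearest (Δ 0.015).

A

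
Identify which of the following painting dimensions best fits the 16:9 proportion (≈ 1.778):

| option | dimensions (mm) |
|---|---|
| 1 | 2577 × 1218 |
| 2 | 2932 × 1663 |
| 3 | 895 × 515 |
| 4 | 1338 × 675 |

2

Ratios (long/short): 1 ≈ 2.116; 2 ≈ 1.763; 3 ≈ 1.738; 4 ≈ 1.982.
16:9 ≈ 1.778; option 2 is nearest (Δ 0.015).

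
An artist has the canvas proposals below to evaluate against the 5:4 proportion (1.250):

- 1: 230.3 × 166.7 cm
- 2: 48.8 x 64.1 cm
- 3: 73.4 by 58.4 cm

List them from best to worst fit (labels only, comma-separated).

Ratios: 1 = 230.3 / 166.7 ≈ 1.382; 2 = 64.1 / 48.8 ≈ 1.314; 3 = 73.4 / 58.4 ≈ 1.257.
|Δ from 1.250|: 1 0.132; 2 0.064; 3 0.007.

3, 2, 1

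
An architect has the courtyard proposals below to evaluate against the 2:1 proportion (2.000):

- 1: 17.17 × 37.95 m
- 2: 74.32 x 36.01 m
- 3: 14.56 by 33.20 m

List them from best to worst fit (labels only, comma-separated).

Ratios: 1 = 37.95 / 17.17 ≈ 2.210; 2 = 74.32 / 36.01 ≈ 2.064; 3 = 33.20 / 14.56 ≈ 2.280.
|Δ from 2.000|: 1 0.210; 2 0.064; 3 0.280.

2, 1, 3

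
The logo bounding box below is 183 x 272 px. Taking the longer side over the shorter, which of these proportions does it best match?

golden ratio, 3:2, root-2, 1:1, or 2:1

3:2

272/183 ≈ 1.486. Nearest candidates are 3:2 (1.500, off by 0.014) and root-2 (1.414, off by 0.072).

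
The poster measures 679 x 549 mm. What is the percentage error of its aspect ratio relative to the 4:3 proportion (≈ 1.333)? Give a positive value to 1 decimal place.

Ratio = 679 / 549 ≈ 1.2368.
Ideal 4:3 ≈ 1.3333. |1.2368 − 1.3333| / 1.3333 ≈ 7.24% → 7.2%.

7.2%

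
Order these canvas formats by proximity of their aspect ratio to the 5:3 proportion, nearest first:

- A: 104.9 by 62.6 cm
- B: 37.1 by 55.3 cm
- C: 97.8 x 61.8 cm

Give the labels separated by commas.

A, C, B

Ratios: A = 104.9 / 62.6 ≈ 1.676; B = 55.3 / 37.1 ≈ 1.491; C = 97.8 / 61.8 ≈ 1.583.
|Δ from 1.667|: A 0.009; B 0.176; C 0.084.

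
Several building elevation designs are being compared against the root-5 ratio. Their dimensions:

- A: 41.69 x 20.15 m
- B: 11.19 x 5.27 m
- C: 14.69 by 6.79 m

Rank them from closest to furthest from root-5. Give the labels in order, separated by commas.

Ratios: A = 41.69 / 20.15 ≈ 2.069; B = 11.19 / 5.27 ≈ 2.123; C = 14.69 / 6.79 ≈ 2.163.
|Δ from 2.236|: A 0.167; B 0.113; C 0.073.

C, B, A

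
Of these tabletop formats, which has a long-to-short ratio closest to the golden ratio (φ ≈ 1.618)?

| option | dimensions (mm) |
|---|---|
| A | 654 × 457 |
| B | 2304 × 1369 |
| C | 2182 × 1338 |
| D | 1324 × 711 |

Ratios (long/short): A ≈ 1.431; B ≈ 1.683; C ≈ 1.631; D ≈ 1.862.
golden ratio ≈ 1.618; option C is nearest (Δ 0.013).

C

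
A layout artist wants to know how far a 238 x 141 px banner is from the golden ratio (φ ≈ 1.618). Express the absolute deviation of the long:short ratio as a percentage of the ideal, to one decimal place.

4.3%

Ratio = 238 / 141 ≈ 1.6879.
Ideal golden ratio ≈ 1.6180. |1.6879 − 1.6180| / 1.6180 ≈ 4.32% → 4.3%.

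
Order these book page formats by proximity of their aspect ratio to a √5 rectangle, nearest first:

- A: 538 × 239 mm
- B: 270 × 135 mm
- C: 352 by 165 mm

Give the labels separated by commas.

Ratios: A = 538 / 239 ≈ 2.251; B = 270 / 135 ≈ 2.000; C = 352 / 165 ≈ 2.133.
|Δ from 2.236|: A 0.015; B 0.236; C 0.103.

A, C, B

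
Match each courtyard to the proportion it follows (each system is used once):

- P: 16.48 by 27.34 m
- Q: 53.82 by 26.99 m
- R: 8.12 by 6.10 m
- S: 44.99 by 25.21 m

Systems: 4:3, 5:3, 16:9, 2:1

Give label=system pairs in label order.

P = 27.34/16.48 ≈ 1.659 → 5:3 (1.667)
Q = 53.82/26.99 ≈ 1.994 → 2:1 (2.000)
R = 8.12/6.10 ≈ 1.331 → 4:3 (1.333)
S = 44.99/25.21 ≈ 1.785 → 16:9 (1.778)

P=5:3, Q=2:1, R=4:3, S=16:9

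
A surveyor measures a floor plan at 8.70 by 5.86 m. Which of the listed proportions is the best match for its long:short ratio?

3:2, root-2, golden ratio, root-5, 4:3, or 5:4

Ratio = 8.70 / 5.86 ≈ 1.485.
Distances: 3:2 1.500 (Δ 0.015); root-2 1.414 (Δ 0.071); golden ratio 1.618 (Δ 0.133); root-5 2.236 (Δ 0.751); 4:3 1.333 (Δ 0.152); 5:4 1.250 (Δ 0.235).

3:2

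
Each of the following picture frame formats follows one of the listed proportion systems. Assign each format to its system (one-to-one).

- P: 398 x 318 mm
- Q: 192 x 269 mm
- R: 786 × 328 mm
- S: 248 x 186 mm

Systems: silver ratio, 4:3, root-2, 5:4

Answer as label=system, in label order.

P = 398/318 ≈ 1.252 → 5:4 (1.250)
Q = 269/192 ≈ 1.401 → root-2 (1.414)
R = 786/328 ≈ 2.396 → silver ratio (2.414)
S = 248/186 ≈ 1.333 → 4:3 (1.333)

P=5:4, Q=root-2, R=silver ratio, S=4:3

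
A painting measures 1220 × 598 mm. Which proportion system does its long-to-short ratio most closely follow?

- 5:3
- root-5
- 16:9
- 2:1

2:1

1220/598 ≈ 2.040. Nearest candidates are 2:1 (2.000, off by 0.040) and root-5 (2.236, off by 0.196).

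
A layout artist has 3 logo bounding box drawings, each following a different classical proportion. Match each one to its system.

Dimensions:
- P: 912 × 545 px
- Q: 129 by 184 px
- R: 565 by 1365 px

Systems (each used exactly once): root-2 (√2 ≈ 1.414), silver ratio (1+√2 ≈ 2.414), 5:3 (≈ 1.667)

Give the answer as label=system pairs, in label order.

Ratios: P ≈ 1.673; Q ≈ 1.426; R ≈ 2.416.
Targets: root-2 ≈ 1.414; silver ratio ≈ 2.414; 5:3 ≈ 1.667.

P=5:3, Q=root-2, R=silver ratio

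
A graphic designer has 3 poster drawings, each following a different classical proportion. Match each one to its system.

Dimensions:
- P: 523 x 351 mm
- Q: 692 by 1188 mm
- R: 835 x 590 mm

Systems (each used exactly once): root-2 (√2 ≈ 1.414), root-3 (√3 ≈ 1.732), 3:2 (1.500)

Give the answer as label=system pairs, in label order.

Ratios: P ≈ 1.490; Q ≈ 1.717; R ≈ 1.415.
Targets: root-2 ≈ 1.414; root-3 ≈ 1.732; 3:2 ≈ 1.500.

P=3:2, Q=root-3, R=root-2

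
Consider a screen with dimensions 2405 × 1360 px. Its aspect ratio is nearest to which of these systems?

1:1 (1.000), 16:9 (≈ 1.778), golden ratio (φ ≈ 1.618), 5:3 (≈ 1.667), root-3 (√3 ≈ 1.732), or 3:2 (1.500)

Ratio = 2405 / 1360 ≈ 1.768.
Distances: 1:1 1.000 (Δ 0.768); 16:9 1.778 (Δ 0.010); golden ratio 1.618 (Δ 0.150); 5:3 1.667 (Δ 0.101); root-3 1.732 (Δ 0.036); 3:2 1.500 (Δ 0.268).

16:9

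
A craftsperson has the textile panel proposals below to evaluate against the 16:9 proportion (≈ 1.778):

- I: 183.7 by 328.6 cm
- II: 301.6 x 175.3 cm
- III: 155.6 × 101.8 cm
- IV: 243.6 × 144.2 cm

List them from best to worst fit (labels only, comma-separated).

Ratios: I = 328.6 / 183.7 ≈ 1.789; II = 301.6 / 175.3 ≈ 1.720; III = 155.6 / 101.8 ≈ 1.528; IV = 243.6 / 144.2 ≈ 1.689.
|Δ from 1.778|: I 0.011; II 0.058; III 0.250; IV 0.089.

I, II, IV, III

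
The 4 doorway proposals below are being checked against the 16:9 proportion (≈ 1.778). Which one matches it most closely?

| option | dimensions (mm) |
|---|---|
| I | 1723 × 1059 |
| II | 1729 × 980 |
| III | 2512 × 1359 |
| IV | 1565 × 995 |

Target 16:9 ≈ 1.778.
I: 1.627 (Δ0.151)  II: 1.764 (Δ0.014)  III: 1.848 (Δ0.070)  IV: 1.573 (Δ0.205)

II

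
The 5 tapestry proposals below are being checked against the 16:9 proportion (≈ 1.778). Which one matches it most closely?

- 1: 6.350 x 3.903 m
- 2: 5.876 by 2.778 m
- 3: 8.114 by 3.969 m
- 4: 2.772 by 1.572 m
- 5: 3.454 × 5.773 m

4

Ratios (long/short): 1 ≈ 1.627; 2 ≈ 2.115; 3 ≈ 2.044; 4 ≈ 1.763; 5 ≈ 1.671.
16:9 ≈ 1.778; option 4 is nearest (Δ 0.015).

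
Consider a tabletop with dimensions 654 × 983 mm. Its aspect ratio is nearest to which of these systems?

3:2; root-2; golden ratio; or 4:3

983/654 ≈ 1.503. Nearest candidates are 3:2 (1.500, off by 0.003) and root-2 (1.414, off by 0.089).

3:2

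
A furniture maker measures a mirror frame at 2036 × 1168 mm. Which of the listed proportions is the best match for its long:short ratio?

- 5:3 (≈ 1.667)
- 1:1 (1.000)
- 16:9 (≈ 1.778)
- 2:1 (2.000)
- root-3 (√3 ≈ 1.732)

root-3

2036/1168 ≈ 1.743. Nearest candidates are root-3 (1.732, off by 0.011) and 16:9 (1.778, off by 0.035).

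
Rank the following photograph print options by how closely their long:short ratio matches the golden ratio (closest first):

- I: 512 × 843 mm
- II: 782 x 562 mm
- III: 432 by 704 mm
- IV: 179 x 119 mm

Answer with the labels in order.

III, I, IV, II

Ratios: I = 843 / 512 ≈ 1.646; II = 782 / 562 ≈ 1.391; III = 704 / 432 ≈ 1.630; IV = 179 / 119 ≈ 1.504.
|Δ from 1.618|: I 0.028; II 0.227; III 0.012; IV 0.114.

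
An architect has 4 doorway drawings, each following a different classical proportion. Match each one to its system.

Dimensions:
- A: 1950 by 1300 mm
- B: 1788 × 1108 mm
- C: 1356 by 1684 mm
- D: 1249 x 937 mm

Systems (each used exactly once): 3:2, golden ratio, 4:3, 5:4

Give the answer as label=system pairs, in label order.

Ratios: A ≈ 1.500; B ≈ 1.614; C ≈ 1.242; D ≈ 1.333.
Targets: 3:2 ≈ 1.500; golden ratio ≈ 1.618; 4:3 ≈ 1.333; 5:4 ≈ 1.250.

A=3:2, B=golden ratio, C=5:4, D=4:3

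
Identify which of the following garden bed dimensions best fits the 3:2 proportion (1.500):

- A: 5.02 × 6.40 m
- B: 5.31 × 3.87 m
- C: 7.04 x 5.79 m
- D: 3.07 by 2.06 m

Ratios (long/short): A ≈ 1.275; B ≈ 1.372; C ≈ 1.216; D ≈ 1.490.
3:2 ≈ 1.500; option D is nearest (Δ 0.010).

D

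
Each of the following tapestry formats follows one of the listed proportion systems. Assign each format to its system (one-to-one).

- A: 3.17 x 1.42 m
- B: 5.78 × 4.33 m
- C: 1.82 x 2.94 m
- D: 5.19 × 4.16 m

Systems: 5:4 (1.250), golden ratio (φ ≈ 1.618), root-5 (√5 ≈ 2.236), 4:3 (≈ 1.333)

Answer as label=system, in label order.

Ratios: A ≈ 2.232; B ≈ 1.335; C ≈ 1.615; D ≈ 1.248.
Targets: 5:4 ≈ 1.250; golden ratio ≈ 1.618; root-5 ≈ 2.236; 4:3 ≈ 1.333.

A=root-5, B=4:3, C=golden ratio, D=5:4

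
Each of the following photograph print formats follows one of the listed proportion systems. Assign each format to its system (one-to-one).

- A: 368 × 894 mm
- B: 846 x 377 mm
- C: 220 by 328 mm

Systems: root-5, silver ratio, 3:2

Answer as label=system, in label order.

A=silver ratio, B=root-5, C=3:2

Ratios: A ≈ 2.429; B ≈ 2.244; C ≈ 1.491.
Targets: root-5 ≈ 2.236; silver ratio ≈ 2.414; 3:2 ≈ 1.500.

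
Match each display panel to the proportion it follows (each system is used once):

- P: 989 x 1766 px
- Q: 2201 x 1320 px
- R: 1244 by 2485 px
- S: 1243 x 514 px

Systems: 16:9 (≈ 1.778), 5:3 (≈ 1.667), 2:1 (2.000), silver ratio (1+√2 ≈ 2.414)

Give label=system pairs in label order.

Ratios: P ≈ 1.786; Q ≈ 1.667; R ≈ 1.998; S ≈ 2.418.
Targets: 16:9 ≈ 1.778; 5:3 ≈ 1.667; 2:1 ≈ 2.000; silver ratio ≈ 2.414.

P=16:9, Q=5:3, R=2:1, S=silver ratio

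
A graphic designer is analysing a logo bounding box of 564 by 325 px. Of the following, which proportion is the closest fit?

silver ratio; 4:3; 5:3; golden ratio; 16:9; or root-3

root-3

Ratio = 564 / 325 ≈ 1.735.
Distances: silver ratio 2.414 (Δ 0.679); 4:3 1.333 (Δ 0.402); 5:3 1.667 (Δ 0.068); golden ratio 1.618 (Δ 0.117); 16:9 1.778 (Δ 0.043); root-3 1.732 (Δ 0.003).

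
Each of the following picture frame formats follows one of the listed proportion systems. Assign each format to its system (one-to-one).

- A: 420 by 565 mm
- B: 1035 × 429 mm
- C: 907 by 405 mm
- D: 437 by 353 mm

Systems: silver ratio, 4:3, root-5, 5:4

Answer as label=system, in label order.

A=4:3, B=silver ratio, C=root-5, D=5:4

Ratios: A ≈ 1.345; B ≈ 2.413; C ≈ 2.240; D ≈ 1.238.
Targets: silver ratio ≈ 2.414; 4:3 ≈ 1.333; root-5 ≈ 2.236; 5:4 ≈ 1.250.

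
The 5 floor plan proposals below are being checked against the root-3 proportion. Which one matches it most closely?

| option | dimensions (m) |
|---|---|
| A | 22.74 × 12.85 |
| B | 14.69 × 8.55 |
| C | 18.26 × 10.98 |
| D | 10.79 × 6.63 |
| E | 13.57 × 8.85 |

Target root-3 ≈ 1.732.
A: 1.770 (Δ0.038)  B: 1.718 (Δ0.014)  C: 1.663 (Δ0.069)  D: 1.627 (Δ0.105)  E: 1.533 (Δ0.199)

B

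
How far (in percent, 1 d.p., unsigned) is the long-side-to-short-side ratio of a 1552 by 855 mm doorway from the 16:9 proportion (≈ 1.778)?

2.1%

Ratio = 1552 / 855 ≈ 1.8152.
Ideal 16:9 ≈ 1.7778. |1.8152 − 1.7778| / 1.7778 ≈ 2.10% → 2.1%.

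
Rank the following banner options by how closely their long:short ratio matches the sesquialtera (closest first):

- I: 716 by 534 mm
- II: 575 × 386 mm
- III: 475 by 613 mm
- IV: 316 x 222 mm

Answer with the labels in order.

I: 716/534 ≈ 1.341 → |1.341 − 1.500| = 0.159
II: 575/386 ≈ 1.490 → |1.490 − 1.500| = 0.010
III: 613/475 ≈ 1.291 → |1.291 − 1.500| = 0.209
IV: 316/222 ≈ 1.423 → |1.423 − 1.500| = 0.077

II, IV, I, III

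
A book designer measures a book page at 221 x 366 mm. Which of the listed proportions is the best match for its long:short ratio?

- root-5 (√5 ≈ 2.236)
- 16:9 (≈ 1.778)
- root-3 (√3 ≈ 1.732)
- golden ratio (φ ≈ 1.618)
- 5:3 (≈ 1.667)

Ratio = 366 / 221 ≈ 1.656.
Distances: root-5 2.236 (Δ 0.580); 16:9 1.778 (Δ 0.122); root-3 1.732 (Δ 0.076); golden ratio 1.618 (Δ 0.038); 5:3 1.667 (Δ 0.011).

5:3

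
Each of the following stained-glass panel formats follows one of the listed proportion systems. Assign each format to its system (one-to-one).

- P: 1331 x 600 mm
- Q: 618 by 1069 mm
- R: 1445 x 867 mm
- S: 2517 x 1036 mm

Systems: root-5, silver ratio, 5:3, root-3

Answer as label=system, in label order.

P=root-5, Q=root-3, R=5:3, S=silver ratio

Ratios: P ≈ 2.218; Q ≈ 1.730; R ≈ 1.667; S ≈ 2.430.
Targets: root-5 ≈ 2.236; silver ratio ≈ 2.414; 5:3 ≈ 1.667; root-3 ≈ 1.732.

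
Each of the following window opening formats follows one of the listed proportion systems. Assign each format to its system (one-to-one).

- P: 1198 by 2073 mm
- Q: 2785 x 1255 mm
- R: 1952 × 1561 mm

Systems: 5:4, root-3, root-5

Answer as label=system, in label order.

Ratios: P ≈ 1.730; Q ≈ 2.219; R ≈ 1.250.
Targets: 5:4 ≈ 1.250; root-3 ≈ 1.732; root-5 ≈ 2.236.

P=root-3, Q=root-5, R=5:4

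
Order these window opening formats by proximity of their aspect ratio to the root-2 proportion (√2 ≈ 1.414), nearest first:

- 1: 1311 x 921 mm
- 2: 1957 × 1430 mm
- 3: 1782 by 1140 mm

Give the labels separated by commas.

Ratios: 1 = 1311 / 921 ≈ 1.423; 2 = 1957 / 1430 ≈ 1.369; 3 = 1782 / 1140 ≈ 1.563.
|Δ from 1.414|: 1 0.009; 2 0.045; 3 0.149.

1, 2, 3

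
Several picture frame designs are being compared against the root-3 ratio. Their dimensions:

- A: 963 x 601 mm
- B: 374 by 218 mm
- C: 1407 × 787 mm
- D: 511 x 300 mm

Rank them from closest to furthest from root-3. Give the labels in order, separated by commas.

B, D, C, A

A: 963/601 ≈ 1.602 → |1.602 − 1.732| = 0.130
B: 374/218 ≈ 1.716 → |1.716 − 1.732| = 0.016
C: 1407/787 ≈ 1.788 → |1.788 − 1.732| = 0.056
D: 511/300 ≈ 1.703 → |1.703 − 1.732| = 0.029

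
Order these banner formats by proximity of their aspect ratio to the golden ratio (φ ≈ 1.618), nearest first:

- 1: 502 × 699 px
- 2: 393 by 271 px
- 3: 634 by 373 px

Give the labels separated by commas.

Ratios: 1 = 699 / 502 ≈ 1.392; 2 = 393 / 271 ≈ 1.450; 3 = 634 / 373 ≈ 1.700.
|Δ from 1.618|: 1 0.226; 2 0.168; 3 0.082.

3, 2, 1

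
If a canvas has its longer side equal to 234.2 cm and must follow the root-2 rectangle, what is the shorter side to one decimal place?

165.6 cm

root-2 ≈ 1.41421.
Shorter side = 234.2 ÷ 1.41421 ≈ 165.605 → 165.6 cm.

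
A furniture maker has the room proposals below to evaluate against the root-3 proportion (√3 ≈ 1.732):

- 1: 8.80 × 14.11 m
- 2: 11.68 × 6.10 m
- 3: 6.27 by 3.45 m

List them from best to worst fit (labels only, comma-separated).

3, 1, 2

1: 14.11/8.80 ≈ 1.603 → |1.603 − 1.732| = 0.129
2: 11.68/6.10 ≈ 1.915 → |1.915 − 1.732| = 0.183
3: 6.27/3.45 ≈ 1.817 → |1.817 − 1.732| = 0.085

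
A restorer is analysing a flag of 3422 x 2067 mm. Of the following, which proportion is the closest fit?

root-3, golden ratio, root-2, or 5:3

3422/2067 ≈ 1.656. Nearest candidates are 5:3 (1.667, off by 0.011) and golden ratio (1.618, off by 0.038).

5:3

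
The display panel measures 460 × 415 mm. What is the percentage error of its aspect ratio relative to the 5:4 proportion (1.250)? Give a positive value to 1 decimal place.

Ratio = 460 / 415 ≈ 1.1084.
Ideal 5:4 = 1.2500. |1.1084 − 1.2500| / 1.2500 ≈ 11.33% → 11.3%.

11.3%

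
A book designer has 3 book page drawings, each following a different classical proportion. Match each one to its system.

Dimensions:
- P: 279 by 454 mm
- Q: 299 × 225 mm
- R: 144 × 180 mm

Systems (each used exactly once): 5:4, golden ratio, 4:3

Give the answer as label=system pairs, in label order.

P=golden ratio, Q=4:3, R=5:4

Ratios: P ≈ 1.627; Q ≈ 1.329; R ≈ 1.250.
Targets: 5:4 ≈ 1.250; golden ratio ≈ 1.618; 4:3 ≈ 1.333.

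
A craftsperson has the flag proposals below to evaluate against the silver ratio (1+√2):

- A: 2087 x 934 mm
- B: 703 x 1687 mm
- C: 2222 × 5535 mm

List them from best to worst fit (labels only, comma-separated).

B, C, A

Ratios: A = 2087 / 934 ≈ 2.234; B = 1687 / 703 ≈ 2.400; C = 5535 / 2222 ≈ 2.491.
|Δ from 2.414|: A 0.180; B 0.014; C 0.077.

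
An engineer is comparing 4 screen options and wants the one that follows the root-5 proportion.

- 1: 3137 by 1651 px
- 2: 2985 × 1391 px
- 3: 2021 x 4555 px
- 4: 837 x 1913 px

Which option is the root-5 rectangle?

3

Target root-5 ≈ 2.236.
1: 1.900 (Δ0.336)  2: 2.146 (Δ0.090)  3: 2.254 (Δ0.018)  4: 2.286 (Δ0.050)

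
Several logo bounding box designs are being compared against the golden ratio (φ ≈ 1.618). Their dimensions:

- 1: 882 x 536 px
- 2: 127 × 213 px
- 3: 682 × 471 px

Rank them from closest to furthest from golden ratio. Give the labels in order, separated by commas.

1, 2, 3

1: 882/536 ≈ 1.646 → |1.646 − 1.618| = 0.028
2: 213/127 ≈ 1.677 → |1.677 − 1.618| = 0.059
3: 682/471 ≈ 1.448 → |1.448 − 1.618| = 0.170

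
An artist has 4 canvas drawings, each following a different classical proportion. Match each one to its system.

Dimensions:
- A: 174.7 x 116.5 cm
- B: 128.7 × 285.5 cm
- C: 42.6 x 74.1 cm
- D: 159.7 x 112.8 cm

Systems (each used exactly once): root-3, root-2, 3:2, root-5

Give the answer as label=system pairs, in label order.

A = 174.7/116.5 ≈ 1.500 → 3:2 (1.500)
B = 285.5/128.7 ≈ 2.218 → root-5 (2.236)
C = 74.1/42.6 ≈ 1.739 → root-3 (1.732)
D = 159.7/112.8 ≈ 1.416 → root-2 (1.414)

A=3:2, B=root-5, C=root-3, D=root-2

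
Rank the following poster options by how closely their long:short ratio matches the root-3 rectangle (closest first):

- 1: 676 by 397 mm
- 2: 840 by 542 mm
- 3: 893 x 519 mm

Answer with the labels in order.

1: 676/397 ≈ 1.703 → |1.703 − 1.732| = 0.029
2: 840/542 ≈ 1.550 → |1.550 − 1.732| = 0.182
3: 893/519 ≈ 1.721 → |1.721 − 1.732| = 0.011

3, 1, 2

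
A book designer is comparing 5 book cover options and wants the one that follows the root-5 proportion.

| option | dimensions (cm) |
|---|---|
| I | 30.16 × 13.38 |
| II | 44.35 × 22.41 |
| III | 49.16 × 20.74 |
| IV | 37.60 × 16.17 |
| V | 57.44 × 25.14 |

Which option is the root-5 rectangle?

Target root-5 ≈ 2.236.
I: 2.254 (Δ0.018)  II: 1.979 (Δ0.257)  III: 2.370 (Δ0.134)  IV: 2.325 (Δ0.089)  V: 2.285 (Δ0.049)

I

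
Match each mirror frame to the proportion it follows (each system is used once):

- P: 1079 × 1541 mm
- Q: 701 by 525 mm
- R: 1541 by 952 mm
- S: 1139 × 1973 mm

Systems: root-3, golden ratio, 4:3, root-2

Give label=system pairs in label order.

Ratios: P ≈ 1.428; Q ≈ 1.335; R ≈ 1.619; S ≈ 1.732.
Targets: root-3 ≈ 1.732; golden ratio ≈ 1.618; 4:3 ≈ 1.333; root-2 ≈ 1.414.

P=root-2, Q=4:3, R=golden ratio, S=root-3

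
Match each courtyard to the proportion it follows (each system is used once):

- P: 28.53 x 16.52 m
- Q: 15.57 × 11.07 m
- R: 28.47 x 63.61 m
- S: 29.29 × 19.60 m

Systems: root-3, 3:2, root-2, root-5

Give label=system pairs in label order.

Ratios: P ≈ 1.727; Q ≈ 1.407; R ≈ 2.234; S ≈ 1.494.
Targets: root-3 ≈ 1.732; 3:2 ≈ 1.500; root-2 ≈ 1.414; root-5 ≈ 2.236.

P=root-3, Q=root-2, R=root-5, S=3:2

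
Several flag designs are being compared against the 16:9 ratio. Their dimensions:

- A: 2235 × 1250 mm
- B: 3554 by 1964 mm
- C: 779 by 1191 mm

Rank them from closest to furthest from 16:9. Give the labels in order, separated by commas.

A, B, C

Ratios: A = 2235 / 1250 ≈ 1.788; B = 3554 / 1964 ≈ 1.810; C = 1191 / 779 ≈ 1.529.
|Δ from 1.778|: A 0.010; B 0.032; C 0.249.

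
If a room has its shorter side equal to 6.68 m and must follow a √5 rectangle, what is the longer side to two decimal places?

14.94 m

root-5 ≈ 2.23607.
Longer side = 6.68 × 2.23607 ≈ 14.9369 → 14.94 m.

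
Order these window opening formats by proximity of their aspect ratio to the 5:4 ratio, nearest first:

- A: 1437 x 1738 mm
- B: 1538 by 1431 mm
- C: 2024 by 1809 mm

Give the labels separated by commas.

Ratios: A = 1738 / 1437 ≈ 1.209; B = 1538 / 1431 ≈ 1.075; C = 2024 / 1809 ≈ 1.119.
|Δ from 1.250|: A 0.041; B 0.175; C 0.131.

A, C, B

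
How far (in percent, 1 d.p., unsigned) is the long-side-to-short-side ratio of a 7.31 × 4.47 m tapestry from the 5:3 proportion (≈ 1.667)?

1.9%

Ratio = 7.31 / 4.47 ≈ 1.6353.
Ideal 5:3 ≈ 1.6667. |1.6353 − 1.6667| / 1.6667 ≈ 1.88% → 1.9%.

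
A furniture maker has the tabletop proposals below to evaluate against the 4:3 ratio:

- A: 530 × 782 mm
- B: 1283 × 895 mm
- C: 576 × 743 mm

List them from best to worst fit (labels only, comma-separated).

C, B, A

A: 782/530 ≈ 1.475 → |1.475 − 1.333| = 0.142
B: 1283/895 ≈ 1.434 → |1.434 − 1.333| = 0.101
C: 743/576 ≈ 1.290 → |1.290 − 1.333| = 0.043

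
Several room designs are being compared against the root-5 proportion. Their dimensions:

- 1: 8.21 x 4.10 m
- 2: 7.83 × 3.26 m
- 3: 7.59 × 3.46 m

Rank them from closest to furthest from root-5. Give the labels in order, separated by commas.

1: 8.21/4.10 ≈ 2.002 → |2.002 − 2.236| = 0.234
2: 7.83/3.26 ≈ 2.402 → |2.402 − 2.236| = 0.166
3: 7.59/3.46 ≈ 2.194 → |2.194 − 2.236| = 0.042

3, 2, 1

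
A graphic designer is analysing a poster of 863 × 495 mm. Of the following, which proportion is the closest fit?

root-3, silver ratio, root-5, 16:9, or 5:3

root-3

Ratio = 863 / 495 ≈ 1.743.
Distances: root-3 1.732 (Δ 0.011); silver ratio 2.414 (Δ 0.671); root-5 2.236 (Δ 0.493); 16:9 1.778 (Δ 0.035); 5:3 1.667 (Δ 0.076).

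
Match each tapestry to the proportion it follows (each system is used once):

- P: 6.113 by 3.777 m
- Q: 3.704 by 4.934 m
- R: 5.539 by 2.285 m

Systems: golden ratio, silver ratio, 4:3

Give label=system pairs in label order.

P = 6.113/3.777 ≈ 1.618 → golden ratio (1.618)
Q = 4.934/3.704 ≈ 1.332 → 4:3 (1.333)
R = 5.539/2.285 ≈ 2.424 → silver ratio (2.414)

P=golden ratio, Q=4:3, R=silver ratio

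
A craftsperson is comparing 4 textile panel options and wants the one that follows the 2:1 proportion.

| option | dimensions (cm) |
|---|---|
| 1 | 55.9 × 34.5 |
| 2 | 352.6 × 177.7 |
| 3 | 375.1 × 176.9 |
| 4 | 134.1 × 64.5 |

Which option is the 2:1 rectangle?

Target 2:1 ≈ 2.000.
1: 1.620 (Δ0.380)  2: 1.984 (Δ0.016)  3: 2.120 (Δ0.120)  4: 2.079 (Δ0.079)

2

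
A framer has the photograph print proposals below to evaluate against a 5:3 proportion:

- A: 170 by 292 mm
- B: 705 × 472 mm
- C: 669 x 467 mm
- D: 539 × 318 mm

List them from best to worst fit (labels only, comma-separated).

A: 292/170 ≈ 1.718 → |1.718 − 1.667| = 0.051
B: 705/472 ≈ 1.494 → |1.494 − 1.667| = 0.173
C: 669/467 ≈ 1.433 → |1.433 − 1.667| = 0.234
D: 539/318 ≈ 1.695 → |1.695 − 1.667| = 0.028

D, A, B, C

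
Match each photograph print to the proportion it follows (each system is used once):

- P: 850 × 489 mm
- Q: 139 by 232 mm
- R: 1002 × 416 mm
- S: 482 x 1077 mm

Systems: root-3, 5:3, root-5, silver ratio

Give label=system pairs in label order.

P = 850/489 ≈ 1.738 → root-3 (1.732)
Q = 232/139 ≈ 1.669 → 5:3 (1.667)
R = 1002/416 ≈ 2.409 → silver ratio (2.414)
S = 1077/482 ≈ 2.234 → root-5 (2.236)

P=root-3, Q=5:3, R=silver ratio, S=root-5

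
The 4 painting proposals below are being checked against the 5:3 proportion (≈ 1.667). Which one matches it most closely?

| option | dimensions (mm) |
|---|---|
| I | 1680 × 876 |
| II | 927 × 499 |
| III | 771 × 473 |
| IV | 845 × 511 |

Ratios (long/short): I ≈ 1.918; II ≈ 1.858; III ≈ 1.630; IV ≈ 1.654.
5:3 ≈ 1.667; option IV is nearest (Δ 0.013).

IV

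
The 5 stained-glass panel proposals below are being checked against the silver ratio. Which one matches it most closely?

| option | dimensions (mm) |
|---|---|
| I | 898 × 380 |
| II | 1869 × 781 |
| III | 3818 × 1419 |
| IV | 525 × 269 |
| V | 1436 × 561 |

Target silver ratio ≈ 2.414.
I: 2.363 (Δ0.051)  II: 2.393 (Δ0.021)  III: 2.691 (Δ0.277)  IV: 1.952 (Δ0.462)  V: 2.560 (Δ0.146)

II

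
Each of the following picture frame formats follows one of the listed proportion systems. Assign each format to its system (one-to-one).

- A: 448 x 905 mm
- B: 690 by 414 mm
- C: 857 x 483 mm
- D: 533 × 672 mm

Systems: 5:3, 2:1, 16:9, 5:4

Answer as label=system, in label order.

Ratios: A ≈ 2.020; B ≈ 1.667; C ≈ 1.774; D ≈ 1.261.
Targets: 5:3 ≈ 1.667; 2:1 ≈ 2.000; 16:9 ≈ 1.778; 5:4 ≈ 1.250.

A=2:1, B=5:3, C=16:9, D=5:4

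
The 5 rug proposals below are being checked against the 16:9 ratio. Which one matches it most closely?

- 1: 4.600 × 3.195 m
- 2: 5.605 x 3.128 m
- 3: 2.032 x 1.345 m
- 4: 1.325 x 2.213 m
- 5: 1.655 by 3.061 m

Target 16:9 ≈ 1.778.
1: 1.440 (Δ0.338)  2: 1.792 (Δ0.014)  3: 1.511 (Δ0.267)  4: 1.670 (Δ0.108)  5: 1.850 (Δ0.072)

2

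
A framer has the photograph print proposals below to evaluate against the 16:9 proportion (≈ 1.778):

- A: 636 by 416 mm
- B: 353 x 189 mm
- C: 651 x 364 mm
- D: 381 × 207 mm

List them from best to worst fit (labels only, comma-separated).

C, D, B, A

Ratios: A = 636 / 416 ≈ 1.529; B = 353 / 189 ≈ 1.868; C = 651 / 364 ≈ 1.788; D = 381 / 207 ≈ 1.841.
|Δ from 1.778|: A 0.249; B 0.090; C 0.010; D 0.063.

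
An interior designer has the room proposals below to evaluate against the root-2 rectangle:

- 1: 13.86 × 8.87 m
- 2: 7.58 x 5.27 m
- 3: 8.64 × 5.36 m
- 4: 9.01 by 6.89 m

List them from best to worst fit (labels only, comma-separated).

Ratios: 1 = 13.86 / 8.87 ≈ 1.563; 2 = 7.58 / 5.27 ≈ 1.438; 3 = 8.64 / 5.36 ≈ 1.612; 4 = 9.01 / 6.89 ≈ 1.308.
|Δ from 1.414|: 1 0.149; 2 0.024; 3 0.198; 4 0.106.

2, 4, 1, 3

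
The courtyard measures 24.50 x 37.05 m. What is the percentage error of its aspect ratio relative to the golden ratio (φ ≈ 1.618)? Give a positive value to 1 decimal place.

6.5%

Ratio = 37.05 / 24.50 ≈ 1.5122.
Ideal golden ratio ≈ 1.6180. |1.5122 − 1.6180| / 1.6180 ≈ 6.54% → 6.5%.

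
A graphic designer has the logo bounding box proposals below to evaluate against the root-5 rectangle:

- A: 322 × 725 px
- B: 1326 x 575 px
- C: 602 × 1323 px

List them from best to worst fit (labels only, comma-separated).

A: 725/322 ≈ 2.252 → |2.252 − 2.236| = 0.016
B: 1326/575 ≈ 2.306 → |2.306 − 2.236| = 0.070
C: 1323/602 ≈ 2.198 → |2.198 − 2.236| = 0.038

A, C, B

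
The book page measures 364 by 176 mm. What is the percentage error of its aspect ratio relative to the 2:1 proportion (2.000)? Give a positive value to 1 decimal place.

Ratio = 364 / 176 ≈ 2.0682.
Ideal 2:1 = 2.0000. |2.0682 − 2.0000| / 2.0000 ≈ 3.41% → 3.4%.

3.4%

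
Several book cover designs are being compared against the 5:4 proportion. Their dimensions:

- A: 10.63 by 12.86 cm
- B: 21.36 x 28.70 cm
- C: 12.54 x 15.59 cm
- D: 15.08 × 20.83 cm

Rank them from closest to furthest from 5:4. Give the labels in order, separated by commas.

A: 12.86/10.63 ≈ 1.210 → |1.210 − 1.250| = 0.040
B: 28.70/21.36 ≈ 1.344 → |1.344 − 1.250| = 0.094
C: 15.59/12.54 ≈ 1.243 → |1.243 − 1.250| = 0.007
D: 20.83/15.08 ≈ 1.381 → |1.381 − 1.250| = 0.131

C, A, B, D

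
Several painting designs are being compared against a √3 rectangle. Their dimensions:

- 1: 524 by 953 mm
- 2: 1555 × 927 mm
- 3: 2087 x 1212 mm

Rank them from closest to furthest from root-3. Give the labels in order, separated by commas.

3, 2, 1

1: 953/524 ≈ 1.819 → |1.819 − 1.732| = 0.087
2: 1555/927 ≈ 1.677 → |1.677 − 1.732| = 0.055
3: 2087/1212 ≈ 1.722 → |1.722 − 1.732| = 0.010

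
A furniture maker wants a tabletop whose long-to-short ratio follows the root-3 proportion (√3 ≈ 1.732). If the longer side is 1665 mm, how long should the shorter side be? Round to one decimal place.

961.3 mm

root-3 ≈ 1.73205.
Shorter side = 1665 ÷ 1.73205 ≈ 961.289 → 961.3 mm.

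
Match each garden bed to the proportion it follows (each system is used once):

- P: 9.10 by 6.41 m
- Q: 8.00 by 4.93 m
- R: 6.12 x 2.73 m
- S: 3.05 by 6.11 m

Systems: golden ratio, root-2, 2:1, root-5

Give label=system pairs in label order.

P=root-2, Q=golden ratio, R=root-5, S=2:1

Ratios: P ≈ 1.420; Q ≈ 1.623; R ≈ 2.242; S ≈ 2.003.
Targets: golden ratio ≈ 1.618; root-2 ≈ 1.414; 2:1 ≈ 2.000; root-5 ≈ 2.236.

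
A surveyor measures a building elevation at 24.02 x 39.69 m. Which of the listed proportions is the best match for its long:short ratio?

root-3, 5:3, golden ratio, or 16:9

5:3

39.69/24.02 ≈ 1.652. Nearest candidates are 5:3 (1.667, off by 0.015) and golden ratio (1.618, off by 0.034).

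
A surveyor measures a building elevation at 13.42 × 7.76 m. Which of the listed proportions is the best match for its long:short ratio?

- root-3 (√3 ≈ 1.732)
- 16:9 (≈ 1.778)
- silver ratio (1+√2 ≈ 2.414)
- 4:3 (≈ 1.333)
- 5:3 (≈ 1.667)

root-3

13.42/7.76 ≈ 1.729. Nearest candidates are root-3 (1.732, off by 0.003) and 16:9 (1.778, off by 0.049).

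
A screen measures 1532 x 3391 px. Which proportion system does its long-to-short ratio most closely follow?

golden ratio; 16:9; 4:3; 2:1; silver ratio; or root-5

Ratio = 3391 / 1532 ≈ 2.213.
Distances: golden ratio 1.618 (Δ 0.595); 16:9 1.778 (Δ 0.435); 4:3 1.333 (Δ 0.880); 2:1 2.000 (Δ 0.213); silver ratio 2.414 (Δ 0.201); root-5 2.236 (Δ 0.023).

root-5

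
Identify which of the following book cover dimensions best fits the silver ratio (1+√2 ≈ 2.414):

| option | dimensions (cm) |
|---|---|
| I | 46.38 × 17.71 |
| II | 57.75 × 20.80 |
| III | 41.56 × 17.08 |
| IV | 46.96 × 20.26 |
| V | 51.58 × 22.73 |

III

Target silver ratio ≈ 2.414.
I: 2.619 (Δ0.205)  II: 2.776 (Δ0.362)  III: 2.433 (Δ0.019)  IV: 2.318 (Δ0.096)  V: 2.269 (Δ0.145)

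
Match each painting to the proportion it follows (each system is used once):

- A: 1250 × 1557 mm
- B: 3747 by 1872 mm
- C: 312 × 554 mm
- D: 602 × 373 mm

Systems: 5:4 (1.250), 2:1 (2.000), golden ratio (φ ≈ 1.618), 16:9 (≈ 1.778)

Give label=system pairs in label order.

A=5:4, B=2:1, C=16:9, D=golden ratio

Ratios: A ≈ 1.246; B ≈ 2.002; C ≈ 1.776; D ≈ 1.614.
Targets: 5:4 ≈ 1.250; 2:1 ≈ 2.000; golden ratio ≈ 1.618; 16:9 ≈ 1.778.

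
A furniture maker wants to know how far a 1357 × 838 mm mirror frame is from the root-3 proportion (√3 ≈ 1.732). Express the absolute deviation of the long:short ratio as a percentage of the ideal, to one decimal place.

6.5%

Ratio = 1357 / 838 ≈ 1.6193.
Ideal root-3 ≈ 1.7321. |1.6193 − 1.7321| / 1.7321 ≈ 6.51% → 6.5%.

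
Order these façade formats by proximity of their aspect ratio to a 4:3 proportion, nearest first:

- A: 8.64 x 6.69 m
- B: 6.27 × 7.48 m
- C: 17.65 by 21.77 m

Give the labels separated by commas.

A, C, B

Ratios: A = 8.64 / 6.69 ≈ 1.291; B = 7.48 / 6.27 ≈ 1.193; C = 21.77 / 17.65 ≈ 1.233.
|Δ from 1.333|: A 0.042; B 0.140; C 0.100.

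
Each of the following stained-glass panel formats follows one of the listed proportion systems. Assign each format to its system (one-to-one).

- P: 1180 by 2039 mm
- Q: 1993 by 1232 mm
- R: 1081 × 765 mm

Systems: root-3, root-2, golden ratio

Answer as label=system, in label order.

Ratios: P ≈ 1.728; Q ≈ 1.618; R ≈ 1.413.
Targets: root-3 ≈ 1.732; root-2 ≈ 1.414; golden ratio ≈ 1.618.

P=root-3, Q=golden ratio, R=root-2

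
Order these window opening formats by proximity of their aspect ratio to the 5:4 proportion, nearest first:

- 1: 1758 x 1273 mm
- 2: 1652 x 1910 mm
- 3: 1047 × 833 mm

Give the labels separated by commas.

1: 1758/1273 ≈ 1.381 → |1.381 − 1.250| = 0.131
2: 1910/1652 ≈ 1.156 → |1.156 − 1.250| = 0.094
3: 1047/833 ≈ 1.257 → |1.257 − 1.250| = 0.007

3, 2, 1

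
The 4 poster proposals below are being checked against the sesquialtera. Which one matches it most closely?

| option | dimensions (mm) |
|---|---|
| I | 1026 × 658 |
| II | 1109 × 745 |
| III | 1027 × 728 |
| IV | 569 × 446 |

Ratios (long/short): I ≈ 1.559; II ≈ 1.489; III ≈ 1.411; IV ≈ 1.276.
3:2 ≈ 1.500; option II is nearest (Δ 0.011).

II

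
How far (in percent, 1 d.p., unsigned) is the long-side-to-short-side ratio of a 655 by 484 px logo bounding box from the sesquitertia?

Ratio = 655 / 484 ≈ 1.3533.
Ideal 4:3 ≈ 1.3333. |1.3533 − 1.3333| / 1.3333 ≈ 1.50% → 1.5%.

1.5%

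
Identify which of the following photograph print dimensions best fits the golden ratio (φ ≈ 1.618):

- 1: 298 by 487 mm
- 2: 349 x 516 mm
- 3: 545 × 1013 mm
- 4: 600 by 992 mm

1

Target golden ratio ≈ 1.618.
1: 1.634 (Δ0.016)  2: 1.479 (Δ0.139)  3: 1.859 (Δ0.241)  4: 1.653 (Δ0.035)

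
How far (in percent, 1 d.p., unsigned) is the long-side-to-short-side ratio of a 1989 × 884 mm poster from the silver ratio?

6.8%

Ratio = 1989 / 884 ≈ 2.2500.
Ideal silver ratio ≈ 2.4142. |2.2500 − 2.4142| / 2.4142 ≈ 6.80% → 6.8%.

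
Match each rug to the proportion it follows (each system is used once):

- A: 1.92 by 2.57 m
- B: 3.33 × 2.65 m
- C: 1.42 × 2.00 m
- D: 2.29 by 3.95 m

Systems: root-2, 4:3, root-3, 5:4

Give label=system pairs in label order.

A=4:3, B=5:4, C=root-2, D=root-3

Ratios: A ≈ 1.339; B ≈ 1.257; C ≈ 1.408; D ≈ 1.725.
Targets: root-2 ≈ 1.414; 4:3 ≈ 1.333; root-3 ≈ 1.732; 5:4 ≈ 1.250.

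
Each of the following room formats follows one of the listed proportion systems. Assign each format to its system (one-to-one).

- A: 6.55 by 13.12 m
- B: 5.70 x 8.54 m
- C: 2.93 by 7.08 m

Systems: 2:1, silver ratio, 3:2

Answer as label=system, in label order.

A=2:1, B=3:2, C=silver ratio

Ratios: A ≈ 2.003; B ≈ 1.498; C ≈ 2.416.
Targets: 2:1 ≈ 2.000; silver ratio ≈ 2.414; 3:2 ≈ 1.500.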